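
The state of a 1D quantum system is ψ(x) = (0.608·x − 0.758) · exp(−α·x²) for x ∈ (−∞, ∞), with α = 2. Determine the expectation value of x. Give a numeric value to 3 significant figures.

-0.186

⟨x⟩ = ∫ x·|ψ|² dx / ∫|ψ|² dx (integrals over the domain).
Expand each integrand as polynomial × e^(−2αx²) and use ∫x^(2j)·e^(−2αx²) dx = (2j−1)!!/(4α)^j · √(π/(2α)), odd powers → 0; here √(π/(2α)) = 0.88623.
State is unnormalized: ∫|ψ|² dx = 0.55014, and ∫ψ*·x·ψ dx = -0.10211, so ⟨x⟩ = -0.10211 / 0.55014.
⟨x⟩ = -0.18560.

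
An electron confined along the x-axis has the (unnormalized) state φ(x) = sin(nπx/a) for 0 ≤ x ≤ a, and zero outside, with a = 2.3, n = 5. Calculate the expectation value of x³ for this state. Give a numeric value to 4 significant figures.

⟨x³⟩ = ∫ x³·|φ|² dx / ∫|φ|² dx (integrals over the domain).
With sin²θ = (1 − cos2θ)/2 on 0 ≤ x ≤ a: ∫sin²(nπx/a) dx = a/2, ∫x·sin²(nπx/a) dx = a²/4, ∫x²·sin²(nπx/a) dx = a³·(1/6 − 1/(4n²π²)); higher powers xᵏ the same way, integrating xᵏ·cos(2nπx/a) by parts.
State is unnormalized: ∫|φ|² dx = 1.1500, and ∫φ*·x³·φ dx = 3.4555, so ⟨x³⟩ = 3.4555 / 1.1500.
⟨x³⟩ = 3.0048.

3.005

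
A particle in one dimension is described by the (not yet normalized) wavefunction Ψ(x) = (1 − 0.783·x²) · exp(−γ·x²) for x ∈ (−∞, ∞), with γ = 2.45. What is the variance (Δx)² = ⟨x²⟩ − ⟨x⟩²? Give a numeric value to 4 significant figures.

Compute ⟨x⟩ and ⟨x²⟩ separately, then (Δx)² = ⟨x²⟩ − ⟨x⟩².
Expand each integrand as polynomial × e^(−2γx²) and use ∫x^(2j)·e^(−2γx²) dx = (2j−1)!!/(4γ)^j · √(π/(2γ)), odd powers → 0; here √(π/(2γ)) = 0.80071.
Normalization: ∫|Ψ|² dx = 0.68810.
⟨x⟩ = 0.0000 and ⟨x²⟩ = 0.073188.
(Δx)² = 0.073188 − (0.0000)² = 0.073188.

0.07319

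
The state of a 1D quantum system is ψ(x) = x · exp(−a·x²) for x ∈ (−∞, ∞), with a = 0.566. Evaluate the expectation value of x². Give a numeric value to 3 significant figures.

1.33

⟨x²⟩ = ∫ x²·|ψ|² dx / ∫|ψ|² dx (integrals over the domain).
Expand each integrand as polynomial × e^(−2ax²) and use ∫x^(2j)·e^(−2ax²) dx = (2j−1)!!/(4a)^j · √(π/(2a)), odd powers → 0; here √(π/(2a)) = 1.6659.
State is unnormalized: ∫|ψ|² dx = 0.73583, and ∫ψ*·x²·ψ dx = 0.97503, so ⟨x²⟩ = 0.97503 / 0.73583.
⟨x²⟩ = 1.3251.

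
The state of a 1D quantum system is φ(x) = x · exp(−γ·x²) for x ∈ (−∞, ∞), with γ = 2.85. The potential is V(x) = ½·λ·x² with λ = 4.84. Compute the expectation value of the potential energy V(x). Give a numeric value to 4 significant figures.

⟨V⟩ = ∫ V(x)·|φ|² dx / ∫|φ|² dx.
Expand each integrand as polynomial × e^(−2γx²) and use ∫x^(2j)·e^(−2γx²) dx = (2j−1)!!/(4γ)^j · √(π/(2γ)), odd powers → 0; here √(π/(2γ)) = 0.74240.
State is unnormalized: ∫|φ|² dx = 0.065123, and ∫φ*·V(x)·φ dx = 0.041473, so ⟨V⟩ = 0.041473 / 0.065123.
⟨V⟩ = 0.63684.

0.6368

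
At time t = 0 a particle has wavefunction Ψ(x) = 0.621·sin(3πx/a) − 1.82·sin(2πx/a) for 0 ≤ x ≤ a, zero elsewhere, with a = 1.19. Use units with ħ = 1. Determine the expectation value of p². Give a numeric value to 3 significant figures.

31.5

p² Ψ = −ħ² d²Ψ/dx²; ⟨p²⟩ = −ħ² ∫ Ψ*·Ψ'' dx / ∫|Ψ|² dx.
d²/dx² sin(jπx/a) = −(jπ/a)²·sin(jπx/a); on 0 ≤ x ≤ a, ∫sin²(jπx/a) dx = a/2 and ∫sin(jπx/a)·sin(lπx/a) dx = 0 for j ≠ l, so only diagonal terms survive in ∫|Ψ|² and ∫Ψ·Ψ″; ∫Ψ·Ψ′ dx = [Ψ²/2] between the walls = 0.
State is unnormalized: ∫|Ψ|² dx = 2.2003, and ∫Ψ*·(−ħ² Ψ'') dx = 69.338, so ⟨p²⟩ = 69.338 / 2.2003.
⟨p²⟩ = 31.512.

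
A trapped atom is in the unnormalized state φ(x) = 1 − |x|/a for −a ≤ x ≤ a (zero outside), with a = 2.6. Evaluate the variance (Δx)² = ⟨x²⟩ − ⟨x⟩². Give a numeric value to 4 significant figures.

0.6760

Compute ⟨x⟩ and ⟨x²⟩ separately, then (Δx)² = ⟨x²⟩ − ⟨x⟩².
φ is even, so ∫ over [−a, a] = 2∫₀ᵃ with φ = 1 − x/a there: ∫₀ᵃ (1 − x/a)² dx = a/3, ∫₀ᵃ x²(1 − x/a)² dx = a³/30, ∫₀ᵃ x⁴(1 − x/a)² dx = a⁵/105.
Normalization: ∫|φ|² dx = 1.7333.
⟨x⟩ = 0.0000 and ⟨x²⟩ = 0.67600.
(Δx)² = 0.67600 − (0.0000)² = 0.67600.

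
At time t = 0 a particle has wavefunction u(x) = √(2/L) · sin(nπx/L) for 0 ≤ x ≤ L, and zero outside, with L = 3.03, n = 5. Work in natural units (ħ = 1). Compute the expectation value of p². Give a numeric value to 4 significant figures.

26.88

p² u = −ħ² d²u/dx²; ⟨p²⟩ = −ħ² ∫ u*·u'' dx.
d/dx sin(nπx/L) = (nπ/L)·cos(nπx/L) and d²/dx² sin(nπx/L) = −(nπ/L)²·sin(nπx/L); on 0 ≤ x ≤ L, ∫sin²(nπx/L) dx = L/2 and ∫sin(nπx/L)·cos(nπx/L) dx = 0.
⟨p²⟩ = 26.875.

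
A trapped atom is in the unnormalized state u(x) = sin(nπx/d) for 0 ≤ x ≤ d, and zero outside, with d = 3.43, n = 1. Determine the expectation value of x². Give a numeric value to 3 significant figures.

⟨x²⟩ = ∫ x²·|u|² dx / ∫|u|² dx (integrals over the domain).
With sin²θ = (1 − cos2θ)/2 on 0 ≤ x ≤ d: ∫sin²(nπx/d) dx = d/2, ∫x·sin²(nπx/d) dx = d²/4, ∫x²·sin²(nπx/d) dx = d³·(1/6 − 1/(4n²π²)); higher powers xᵏ the same way, integrating xᵏ·cos(2nπx/d) by parts.
State is unnormalized: ∫|u|² dx = 1.7150, and ∫u*·x²·u dx = 5.7034, so ⟨x²⟩ = 5.7034 / 1.7150.
⟨x²⟩ = 3.3256.

3.33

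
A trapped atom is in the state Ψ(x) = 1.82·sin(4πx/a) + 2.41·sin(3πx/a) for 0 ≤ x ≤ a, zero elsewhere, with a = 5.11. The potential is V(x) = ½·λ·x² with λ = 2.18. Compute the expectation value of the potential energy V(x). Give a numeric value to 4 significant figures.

3.918

⟨V⟩ = ∫ V(x)·|Ψ|² dx / ∫|Ψ|² dx.
On 0 ≤ x ≤ a (j ≠ l): ∫sin²(jπx/a) dx = a/2, ∫sin(jπx/a)·sin(lπx/a) dx = 0; diagonal moments ∫x·sin²(jπx/a) dx = a²/4, ∫x²·sin²(jπx/a) dx = a³·(1/6 − 1/(4j²π²)); cross terms ∫x·sin(jπx/a)·sin(lπx/a) dx = 0 for j + l even and −4jla²/(π²(j² − l²)²) for j + l odd, ∫x²·sin(jπx/a)·sin(lπx/a) dx = (−1)^(j+l)·4jla³/(π²(j² − l²)²); higher powers the same way via product-to-sum and parts.
State is unnormalized: ∫|Ψ|² dx = 23.303, and ∫Ψ*·V(x)·Ψ dx = 91.309, so ⟨V⟩ = 91.309 / 23.303.
⟨V⟩ = 3.9183.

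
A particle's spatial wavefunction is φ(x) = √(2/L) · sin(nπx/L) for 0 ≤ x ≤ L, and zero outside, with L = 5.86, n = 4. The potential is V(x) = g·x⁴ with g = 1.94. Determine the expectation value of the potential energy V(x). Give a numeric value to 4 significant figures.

443.2

⟨V⟩ = ∫ V(x)·|φ|² dx.
With sin²θ = (1 − cos2θ)/2 on 0 ≤ x ≤ L: ∫sin²(nπx/L) dx = L/2, ∫x·sin²(nπx/L) dx = L²/4, ∫x²·sin²(nπx/L) dx = L³·(1/6 − 1/(4n²π²)); higher powers xᵏ the same way, integrating xᵏ·cos(2nπx/L) by parts.
⟨V⟩ = 443.18.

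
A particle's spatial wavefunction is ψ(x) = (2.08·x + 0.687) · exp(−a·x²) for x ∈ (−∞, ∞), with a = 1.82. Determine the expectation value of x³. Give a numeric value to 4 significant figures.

0.1517

⟨x³⟩ = ∫ x³·|ψ|² dx / ∫|ψ|² dx (integrals over the domain).
Expand each integrand as polynomial × e^(−2ax²) and use ∫x^(2j)·e^(−2ax²) dx = (2j−1)!!/(4a)^j · √(π/(2a)), odd powers → 0; here √(π/(2a)) = 0.92902.
State is unnormalized: ∫|ψ|² dx = 0.99057, and ∫ψ*·x³·ψ dx = 0.15029, so ⟨x³⟩ = 0.15029 / 0.99057.
⟨x³⟩ = 0.15172.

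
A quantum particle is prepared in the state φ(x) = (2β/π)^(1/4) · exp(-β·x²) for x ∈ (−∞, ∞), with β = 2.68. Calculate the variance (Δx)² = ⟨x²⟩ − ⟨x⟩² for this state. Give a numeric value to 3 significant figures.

0.0933

Compute ⟨x⟩ and ⟨x²⟩ separately, then (Δx)² = ⟨x²⟩ − ⟨x⟩².
Gaussian moments: ∫x^(2j)·e^(−2βx²) dx = (2j−1)!!/(4β)^j · √(π/(2β)), odd powers integrate to 0; here √(π/(2β)) = 0.76558.
⟨x⟩ = 0.0000 and ⟨x²⟩ = 0.093284.
(Δx)² = 0.093284 − (0.0000)² = 0.093284.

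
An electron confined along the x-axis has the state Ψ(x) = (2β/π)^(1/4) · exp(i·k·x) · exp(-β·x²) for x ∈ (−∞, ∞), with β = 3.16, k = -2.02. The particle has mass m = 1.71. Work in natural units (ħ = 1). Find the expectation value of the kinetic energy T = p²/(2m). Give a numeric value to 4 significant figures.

2.117

T = −(ħ²/2m) d²/dx², so ⟨T⟩ = −(ħ²/2m) ∫ Ψ*·Ψ'' dx; with m = 1.71.
Gaussian moments: ∫x^(2j)·e^(−2βx²) dx = (2j−1)!!/(4β)^j · √(π/(2β)), odd powers integrate to 0; here √(π/(2β)) = 0.70504. Derivatives: Ψ′ = (ik − 2βx)·Ψ, Ψ″ = ((ik − 2βx)² − 2β)·Ψ; the odd-in-x pieces drop out.
⟨T⟩ = 2.1171.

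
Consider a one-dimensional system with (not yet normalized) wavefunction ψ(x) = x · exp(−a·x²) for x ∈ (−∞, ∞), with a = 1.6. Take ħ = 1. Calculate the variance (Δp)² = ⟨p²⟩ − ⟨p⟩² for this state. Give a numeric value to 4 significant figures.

4.800

Compute ⟨p⟩ and ⟨p²⟩ separately; (Δp)² = ⟨p²⟩ − ⟨p⟩².
Expand each integrand as polynomial × e^(−2ax²) and use ∫x^(2j)·e^(−2ax²) dx = (2j−1)!!/(4a)^j · √(π/(2a)), odd powers → 0; here √(π/(2a)) = 0.99083. Differentiate with the product rule, d/dx e^(−ax²) = −2ax·e^(−ax²).
Normalization: ∫|ψ|² dx = 0.15482.
⟨p⟩ = 0.0000 and ⟨p²⟩ = 4.8000.
(Δp)² = 4.8000 − (0.0000)² = 4.8000.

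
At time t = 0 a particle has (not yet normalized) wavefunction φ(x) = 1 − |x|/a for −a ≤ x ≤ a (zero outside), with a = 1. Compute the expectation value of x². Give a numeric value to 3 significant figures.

⟨x²⟩ = ∫ x²·|φ|² dx / ∫|φ|² dx (integrals over the domain).
φ is even, so ∫ over [−a, a] = 2∫₀ᵃ with φ = 1 − x/a there: ∫₀ᵃ (1 − x/a)² dx = a/3, ∫₀ᵃ x²(1 − x/a)² dx = a³/30, ∫₀ᵃ x⁴(1 − x/a)² dx = a⁵/105.
State is unnormalized: ∫|φ|² dx = 0.66667, and ∫φ*·x²·φ dx = 0.066667, so ⟨x²⟩ = 0.066667 / 0.66667.
⟨x²⟩ = 0.10000.

0.100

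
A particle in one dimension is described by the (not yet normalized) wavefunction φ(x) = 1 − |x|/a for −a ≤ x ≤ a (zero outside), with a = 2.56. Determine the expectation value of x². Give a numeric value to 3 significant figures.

0.655

⟨x²⟩ = ∫ x²·|φ|² dx / ∫|φ|² dx (integrals over the domain).
φ is even, so ∫ over [−a, a] = 2∫₀ᵃ with φ = 1 − x/a there: ∫₀ᵃ (1 − x/a)² dx = a/3, ∫₀ᵃ x²(1 − x/a)² dx = a³/30, ∫₀ᵃ x⁴(1 − x/a)² dx = a⁵/105.
State is unnormalized: ∫|φ|² dx = 1.7067, and ∫φ*·x²·φ dx = 1.1185, so ⟨x²⟩ = 1.1185 / 1.7067.
⟨x²⟩ = 0.65536.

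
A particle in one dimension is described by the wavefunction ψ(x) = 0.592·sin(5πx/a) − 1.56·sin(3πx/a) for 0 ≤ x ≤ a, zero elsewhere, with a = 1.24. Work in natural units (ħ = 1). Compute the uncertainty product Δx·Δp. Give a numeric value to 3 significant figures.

Δx = √(⟨x²⟩−⟨x⟩²), Δp = √(⟨p²⟩−⟨p⟩²).
On 0 ≤ x ≤ a (j ≠ l): ∫sin²(jπx/a) dx = a/2, ∫sin(jπx/a)·sin(lπx/a) dx = 0; diagonal moments ∫x·sin²(jπx/a) dx = a²/4, ∫x²·sin²(jπx/a) dx = a³·(1/6 − 1/(4j²π²)); cross terms ∫x·sin(jπx/a)·sin(lπx/a) dx = 0 for j + l even and −4jla²/(π²(j² − l²)²) for j + l odd, ∫x²·sin(jπx/a)·sin(lπx/a) dx = (−1)^(j+l)·4jla³/(π²(j² − l²)²); higher powers the same way via product-to-sum and parts. d²/dx² sin(jπx/a) = −(jπ/a)²·sin(jπx/a); on 0 ≤ x ≤ a, ∫sin²(jπx/a) dx = a/2 and ∫sin(jπx/a)·sin(lπx/a) dx = 0 for j ≠ l, so only diagonal terms survive in ∫|ψ|² and ∫ψ·ψ″; ∫ψ·ψ′ dx = [ψ²/2] between the walls = 0.
Normalization: ∫|ψ|² dx = 1.7261.
⟨x⟩ = 0.62000, ⟨x²⟩ = 0.45613 ⇒ Δx = 0.26782.
⟨p⟩ = 0.0000, ⟨p²⟩ = 70.698 ⇒ Δp = 8.4082.
Δx·Δp = 2.2519.

2.25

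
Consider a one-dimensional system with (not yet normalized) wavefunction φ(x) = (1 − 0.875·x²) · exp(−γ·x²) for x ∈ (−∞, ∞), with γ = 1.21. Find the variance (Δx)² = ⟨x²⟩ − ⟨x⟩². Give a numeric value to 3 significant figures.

0.114

Compute ⟨x⟩ and ⟨x²⟩ separately, then (Δx)² = ⟨x²⟩ − ⟨x⟩².
Expand each integrand as polynomial × e^(−2γx²) and use ∫x^(2j)·e^(−2γx²) dx = (2j−1)!!/(4γ)^j · √(π/(2γ)), odd powers → 0; here √(π/(2γ)) = 1.1394.
Normalization: ∫|φ|² dx = 0.83913.
⟨x⟩ = 0.0000 and ⟨x²⟩ = 0.11377.
(Δx)² = 0.11377 − (0.0000)² = 0.11377.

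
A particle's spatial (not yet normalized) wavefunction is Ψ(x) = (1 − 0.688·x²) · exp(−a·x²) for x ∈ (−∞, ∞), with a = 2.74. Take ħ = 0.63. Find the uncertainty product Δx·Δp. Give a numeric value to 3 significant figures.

0.315

Δx = √(⟨x²⟩−⟨x⟩²), Δp = √(⟨p²⟩−⟨p⟩²).
Expand each integrand as polynomial × e^(−2ax²) and use ∫x^(2j)·e^(−2ax²) dx = (2j−1)!!/(4a)^j · √(π/(2a)), odd powers → 0; here √(π/(2a)) = 0.75715. Differentiate with the product rule, d/dx e^(−ax²) = −2ax·e^(−ax²).
Normalization: ∫|Ψ|² dx = 0.67105.
⟨x⟩ = 0.0000, ⟨x²⟩ = 0.070259 ⇒ Δx = 0.26506.
⟨p⟩ = 0.0000, ⟨p²⟩ = 1.4150 ⇒ Δp = 1.1895.
Δx·Δp = 0.31530.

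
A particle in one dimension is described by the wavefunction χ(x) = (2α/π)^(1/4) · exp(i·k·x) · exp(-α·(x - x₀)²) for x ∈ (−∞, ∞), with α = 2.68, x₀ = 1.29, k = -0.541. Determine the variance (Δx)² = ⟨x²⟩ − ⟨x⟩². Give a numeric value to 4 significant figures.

0.09328

Compute ⟨x⟩ and ⟨x²⟩ separately, then (Δx)² = ⟨x²⟩ − ⟨x⟩².
Gaussian moments (u = x − x₀): ∫u^(2j)·e^(−2αu²) du = (2j−1)!!/(4α)^j · √(π/(2α)), odd powers integrate to 0; here √(π/(2α)) = 0.76558.
⟨x⟩ = 1.2900 and ⟨x²⟩ = 1.7574.
(Δx)² = 1.7574 − (1.2900)² = 0.093284.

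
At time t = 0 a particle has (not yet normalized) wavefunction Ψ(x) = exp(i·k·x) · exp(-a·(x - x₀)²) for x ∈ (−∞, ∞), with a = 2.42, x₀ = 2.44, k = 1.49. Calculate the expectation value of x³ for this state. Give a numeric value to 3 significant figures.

15.3

⟨x³⟩ = ∫ x³·|Ψ|² dx / ∫|Ψ|² dx (integrals over the domain).
Gaussian moments (u = x − x₀): ∫u^(2j)·e^(−2au²) du = (2j−1)!!/(4a)^j · √(π/(2a)), odd powers integrate to 0; here √(π/(2a)) = 0.80566.
State is unnormalized: ∫|Ψ|² dx = 0.80566, and ∫Ψ*·x³·Ψ dx = 12.313, so ⟨x³⟩ = 12.313 / 0.80566.
⟨x³⟩ = 15.283.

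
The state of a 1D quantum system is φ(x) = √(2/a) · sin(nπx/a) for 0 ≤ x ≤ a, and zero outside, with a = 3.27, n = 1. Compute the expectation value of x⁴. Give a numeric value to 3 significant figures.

13.0

⟨x⁴⟩ = ∫ x⁴·|φ|² dx (integrals over the domain).
With sin²θ = (1 − cos2θ)/2 on 0 ≤ x ≤ a: ∫sin²(nπx/a) dx = a/2, ∫x·sin²(nπx/a) dx = a²/4, ∫x²·sin²(nπx/a) dx = a³·(1/6 − 1/(4n²π²)); higher powers xᵏ the same way, integrating xᵏ·cos(2nπx/a) by parts.
⟨x⁴⟩ = 13.043.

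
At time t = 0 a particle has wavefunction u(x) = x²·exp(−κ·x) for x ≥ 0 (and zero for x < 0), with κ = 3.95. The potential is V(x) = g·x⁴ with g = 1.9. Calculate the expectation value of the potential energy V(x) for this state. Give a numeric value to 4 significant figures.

⟨V⟩ = ∫ V(x)·|u|² dx / ∫|u|² dx.
Every integrand reduces to terms xʲ·e^(−2κx) on [0, ∞); use ∫₀^∞ xʲ·e^(−2κx) dx = j!/(2κ)^(j+1).
State is unnormalized: ∫|u|² dx = 0.00077997, and ∫u*·V(x)·u dx = 0.00063919, so ⟨V⟩ = 0.00063919 / 0.00077997.
⟨V⟩ = 0.81951.

0.8195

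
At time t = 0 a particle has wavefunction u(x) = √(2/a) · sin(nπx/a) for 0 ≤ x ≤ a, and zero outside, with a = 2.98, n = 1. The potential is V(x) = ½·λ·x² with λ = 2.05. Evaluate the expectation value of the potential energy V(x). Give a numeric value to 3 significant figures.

2.57

⟨V⟩ = ∫ V(x)·|u|² dx.
With sin²θ = (1 − cos2θ)/2 on 0 ≤ x ≤ a: ∫sin²(nπx/a) dx = a/2, ∫x·sin²(nπx/a) dx = a²/4, ∫x²·sin²(nπx/a) dx = a³·(1/6 − 1/(4n²π²)); higher powers xᵏ the same way, integrating xᵏ·cos(2nπx/a) by parts.
⟨V⟩ = 2.5730.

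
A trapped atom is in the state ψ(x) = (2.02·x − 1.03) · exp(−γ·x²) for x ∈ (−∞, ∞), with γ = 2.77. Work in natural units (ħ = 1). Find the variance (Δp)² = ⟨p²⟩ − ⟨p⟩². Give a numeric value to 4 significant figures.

4.198

Compute ⟨p⟩ and ⟨p²⟩ separately; (Δp)² = ⟨p²⟩ − ⟨p⟩².
Expand each integrand as polynomial × e^(−2γx²) and use ∫x^(2j)·e^(−2γx²) dx = (2j−1)!!/(4γ)^j · √(π/(2γ)), odd powers → 0; here √(π/(2γ)) = 0.75304. Differentiate with the product rule, d/dx e^(−γx²) = −2γx·e^(−γx²).
Normalization: ∫|ψ|² dx = 1.0762.
⟨p⟩ = 0.0000 and ⟨p²⟩ = 4.1975.
(Δp)² = 4.1975 − (0.0000)² = 4.1975.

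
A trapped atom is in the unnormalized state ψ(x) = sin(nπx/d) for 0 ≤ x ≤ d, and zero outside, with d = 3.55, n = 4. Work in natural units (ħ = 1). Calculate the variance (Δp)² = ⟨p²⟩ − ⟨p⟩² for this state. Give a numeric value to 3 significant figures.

12.5

Compute ⟨p⟩ and ⟨p²⟩ separately; (Δp)² = ⟨p²⟩ − ⟨p⟩².
d/dx sin(nπx/d) = (nπ/d)·cos(nπx/d) and d²/dx² sin(nπx/d) = −(nπ/d)²·sin(nπx/d); on 0 ≤ x ≤ d, ∫sin²(nπx/d) dx = d/2 and ∫sin(nπx/d)·cos(nπx/d) dx = 0.
Normalization: ∫|ψ|² dx = 1.7750.
⟨p⟩ = 0.0000 and ⟨p²⟩ = 12.530.
(Δp)² = 12.530 − (0.0000)² = 12.530.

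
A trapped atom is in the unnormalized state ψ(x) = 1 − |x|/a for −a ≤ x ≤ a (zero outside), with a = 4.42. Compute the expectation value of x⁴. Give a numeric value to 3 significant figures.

⟨x⁴⟩ = ∫ x⁴·|ψ|² dx / ∫|ψ|² dx (integrals over the domain).
ψ is even, so ∫ over [−a, a] = 2∫₀ᵃ with ψ = 1 − x/a there: ∫₀ᵃ (1 − x/a)² dx = a/3, ∫₀ᵃ x²(1 − x/a)² dx = a³/30, ∫₀ᵃ x⁴(1 − x/a)² dx = a⁵/105.
State is unnormalized: ∫|ψ|² dx = 2.9467, and ∫ψ*·x⁴·ψ dx = 32.133, so ⟨x⁴⟩ = 32.133 / 2.9467.
⟨x⁴⟩ = 10.905.

10.9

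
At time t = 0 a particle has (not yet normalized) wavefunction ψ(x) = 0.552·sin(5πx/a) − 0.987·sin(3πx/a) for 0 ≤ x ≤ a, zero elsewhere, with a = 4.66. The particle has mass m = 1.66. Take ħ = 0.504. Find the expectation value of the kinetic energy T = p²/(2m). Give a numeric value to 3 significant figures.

T = −(ħ²/2m) d²/dx², so ⟨T⟩ = −(ħ²/2m) ∫ ψ*·ψ'' dx / ∫|ψ|² dx; with m = 1.66.
d²/dx² sin(jπx/a) = −(jπ/a)²·sin(jπx/a); on 0 ≤ x ≤ a, ∫sin²(jπx/a) dx = a/2 and ∫sin(jπx/a)·sin(lπx/a) dx = 0 for j ≠ l, so only diagonal terms survive in ∫|ψ|² and ∫ψ·ψ″; ∫ψ·ψ′ dx = [ψ²/2] between the walls = 0.
State is unnormalized: ∫|ψ|² dx = 2.9798, and ∫ψ*·(−ħ²/2m · ψ'') dx = 1.3276, so ⟨T⟩ = 1.3276 / 2.9798.
⟨T⟩ = 0.44553.

0.446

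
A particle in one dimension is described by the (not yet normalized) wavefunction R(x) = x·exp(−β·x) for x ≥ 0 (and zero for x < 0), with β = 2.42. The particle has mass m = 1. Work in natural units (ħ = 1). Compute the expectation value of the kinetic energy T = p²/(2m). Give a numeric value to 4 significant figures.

2.928

T = −(ħ²/2m) d²/dx², so ⟨T⟩ = −(ħ²/2m) ∫ R*·R'' dx / ∫|R|² dx; with m = 1.
Differentiate x·exp(−β·x) with the product rule; every integrand then reduces to terms xʲ·e^(−2βx) on [0, ∞), with ∫₀^∞ xʲ·e^(−2βx) dx = j!/(2β)^(j+1).
State is unnormalized: ∫|R|² dx = 0.017640, and ∫R*·(−ħ²/2m · R'') dx = 0.051653, so ⟨T⟩ = 0.051653 / 0.017640.
⟨T⟩ = 2.9282.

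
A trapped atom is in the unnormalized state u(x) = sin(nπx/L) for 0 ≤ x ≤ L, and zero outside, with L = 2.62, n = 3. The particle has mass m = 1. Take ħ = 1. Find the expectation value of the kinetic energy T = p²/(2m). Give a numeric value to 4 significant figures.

T = −(ħ²/2m) d²/dx², so ⟨T⟩ = −(ħ²/2m) ∫ u*·u'' dx / ∫|u|² dx; with m = 1.
d/dx sin(nπx/L) = (nπ/L)·cos(nπx/L) and d²/dx² sin(nπx/L) = −(nπ/L)²·sin(nπx/L); on 0 ≤ x ≤ L, ∫sin²(nπx/L) dx = L/2 and ∫sin(nπx/L)·cos(nπx/L) dx = 0.
State is unnormalized: ∫|u|² dx = 1.3100, and ∫u*·(−ħ²/2m · u'') dx = 8.4758, so ⟨T⟩ = 8.4758 / 1.3100.
⟨T⟩ = 6.4701.

6.470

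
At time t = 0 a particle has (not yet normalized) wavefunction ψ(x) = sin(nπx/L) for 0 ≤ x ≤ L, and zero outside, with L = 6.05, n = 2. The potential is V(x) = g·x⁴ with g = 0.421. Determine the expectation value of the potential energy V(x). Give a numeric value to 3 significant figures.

99.1

⟨V⟩ = ∫ V(x)·|ψ|² dx / ∫|ψ|² dx.
With sin²θ = (1 − cos2θ)/2 on 0 ≤ x ≤ L: ∫sin²(nπx/L) dx = L/2, ∫x·sin²(nπx/L) dx = L²/4, ∫x²·sin²(nπx/L) dx = L³·(1/6 − 1/(4n²π²)); higher powers xᵏ the same way, integrating xᵏ·cos(2nπx/L) by parts.
State is unnormalized: ∫|ψ|² dx = 3.0250, and ∫ψ*·V(x)·ψ dx = 299.66, so ⟨V⟩ = 299.66 / 3.0250.
⟨V⟩ = 99.062.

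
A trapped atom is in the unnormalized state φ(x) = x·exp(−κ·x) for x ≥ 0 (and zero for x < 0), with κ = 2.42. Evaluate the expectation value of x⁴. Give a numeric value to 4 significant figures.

0.6560

⟨x⁴⟩ = ∫ x⁴·|φ|² dx / ∫|φ|² dx (integrals over the domain).
Every integrand reduces to terms xʲ·e^(−2κx) on [0, ∞); use ∫₀^∞ xʲ·e^(−2κx) dx = j!/(2κ)^(j+1).
State is unnormalized: ∫|φ|² dx = 0.017640, and ∫φ*·x⁴·φ dx = 0.011572, so ⟨x⁴⟩ = 0.011572 / 0.017640.
⟨x⁴⟩ = 0.65603.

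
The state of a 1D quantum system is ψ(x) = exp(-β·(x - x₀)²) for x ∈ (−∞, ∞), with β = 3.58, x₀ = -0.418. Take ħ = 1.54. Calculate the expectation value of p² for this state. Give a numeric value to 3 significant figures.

8.49

p² ψ = −ħ² d²ψ/dx²; ⟨p²⟩ = −ħ² ∫ ψ*·ψ'' dx / ∫|ψ|² dx.
Gaussian moments (u = x − x₀): ∫u^(2j)·e^(−2βu²) du = (2j−1)!!/(4β)^j · √(π/(2β)), odd powers integrate to 0; here √(π/(2β)) = 0.66240. Derivatives: d/dx e^(−βu²) = −2βu·e^(−βu²), d²/dx² e^(−βu²) = (4β²u² − 2β)·e^(−βu²).
State is unnormalized: ∫|ψ|² dx = 0.66240, and ∫ψ*·(−ħ² ψ'') dx = 5.6240, so ⟨p²⟩ = 5.6240 / 0.66240.
⟨p²⟩ = 8.4903.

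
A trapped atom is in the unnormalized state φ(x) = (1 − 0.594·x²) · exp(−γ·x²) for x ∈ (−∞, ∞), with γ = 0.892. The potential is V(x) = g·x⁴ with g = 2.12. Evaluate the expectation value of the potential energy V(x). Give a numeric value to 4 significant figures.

⟨V⟩ = ∫ V(x)·|φ|² dx / ∫|φ|² dx.
Expand each integrand as polynomial × e^(−2γx²) and use ∫x^(2j)·e^(−2γx²) dx = (2j−1)!!/(4γ)^j · √(π/(2γ)), odd powers → 0; here √(π/(2γ)) = 1.3270.
State is unnormalized: ∫|φ|² dx = 0.99551, and ∫φ*·V(x)·φ dx = 0.20236, so ⟨V⟩ = 0.20236 / 0.99551.
⟨V⟩ = 0.20328.

0.2033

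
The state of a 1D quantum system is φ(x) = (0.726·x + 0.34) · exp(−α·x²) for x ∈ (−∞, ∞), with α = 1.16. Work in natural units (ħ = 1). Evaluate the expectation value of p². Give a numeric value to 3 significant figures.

2.31

p² φ = −ħ² d²φ/dx²; ⟨p²⟩ = −ħ² ∫ φ*·φ'' dx / ∫|φ|² dx.
Expand each integrand as polynomial × e^(−2αx²) and use ∫x^(2j)·e^(−2αx²) dx = (2j−1)!!/(4α)^j · √(π/(2α)), odd powers → 0; here √(π/(2α)) = 1.1637. Differentiate with the product rule, d/dx e^(−αx²) = −2αx·e^(−αx²).
State is unnormalized: ∫|φ|² dx = 0.26671, and ∫φ*·(−ħ² φ'') dx = 0.61605, so ⟨p²⟩ = 0.61605 / 0.26671.
⟨p²⟩ = 2.3098.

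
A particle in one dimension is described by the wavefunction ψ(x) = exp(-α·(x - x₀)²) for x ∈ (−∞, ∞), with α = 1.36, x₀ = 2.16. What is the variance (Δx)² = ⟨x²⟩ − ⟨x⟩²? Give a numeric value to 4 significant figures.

0.1838

Compute ⟨x⟩ and ⟨x²⟩ separately, then (Δx)² = ⟨x²⟩ − ⟨x⟩².
Gaussian moments (u = x − x₀): ∫u^(2j)·e^(−2αu²) du = (2j−1)!!/(4α)^j · √(π/(2α)), odd powers integrate to 0; here √(π/(2α)) = 1.0747.
Normalization: ∫|ψ|² dx = 1.0747.
⟨x⟩ = 2.1600 and ⟨x²⟩ = 4.8494.
(Δx)² = 4.8494 − (2.1600)² = 0.18382.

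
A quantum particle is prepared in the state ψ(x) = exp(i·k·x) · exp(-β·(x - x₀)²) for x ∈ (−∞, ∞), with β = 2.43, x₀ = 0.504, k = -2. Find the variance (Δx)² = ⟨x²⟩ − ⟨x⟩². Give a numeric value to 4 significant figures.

Compute ⟨x⟩ and ⟨x²⟩ separately, then (Δx)² = ⟨x²⟩ − ⟨x⟩².
Gaussian moments (u = x − x₀): ∫u^(2j)·e^(−2βu²) du = (2j−1)!!/(4β)^j · √(π/(2β)), odd powers integrate to 0; here √(π/(2β)) = 0.80400.
Normalization: ∫|ψ|² dx = 0.80400.
⟨x⟩ = 0.50400 and ⟨x²⟩ = 0.35690.
(Δx)² = 0.35690 − (0.50400)² = 0.10288.

0.1029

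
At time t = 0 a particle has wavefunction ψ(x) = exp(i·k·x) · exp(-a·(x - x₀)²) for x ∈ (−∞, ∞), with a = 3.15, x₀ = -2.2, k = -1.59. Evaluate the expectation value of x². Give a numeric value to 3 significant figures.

⟨x²⟩ = ∫ x²·|ψ|² dx / ∫|ψ|² dx (integrals over the domain).
Gaussian moments (u = x − x₀): ∫u^(2j)·e^(−2au²) du = (2j−1)!!/(4a)^j · √(π/(2a)), odd powers integrate to 0; here √(π/(2a)) = 0.70616.
State is unnormalized: ∫|ψ|² dx = 0.70616, and ∫ψ*·x²·ψ dx = 3.4739, so ⟨x²⟩ = 3.4739 / 0.70616.
⟨x²⟩ = 4.9194.

4.92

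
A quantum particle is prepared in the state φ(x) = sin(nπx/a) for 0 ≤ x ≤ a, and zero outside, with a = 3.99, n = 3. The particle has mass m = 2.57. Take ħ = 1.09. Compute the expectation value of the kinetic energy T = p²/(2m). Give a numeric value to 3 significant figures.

T = −(ħ²/2m) d²/dx², so ⟨T⟩ = −(ħ²/2m) ∫ φ*·φ'' dx / ∫|φ|² dx; with m = 2.57.
d/dx sin(nπx/a) = (nπ/a)·cos(nπx/a) and d²/dx² sin(nπx/a) = −(nπ/a)²·sin(nπx/a); on 0 ≤ x ≤ a, ∫sin²(nπx/a) dx = a/2 and ∫sin(nπx/a)·cos(nπx/a) dx = 0.
State is unnormalized: ∫|φ|² dx = 1.9950, and ∫φ*·(−ħ²/2m · φ'') dx = 2.5729, so ⟨T⟩ = 2.5729 / 1.9950.
⟨T⟩ = 1.2897.

1.29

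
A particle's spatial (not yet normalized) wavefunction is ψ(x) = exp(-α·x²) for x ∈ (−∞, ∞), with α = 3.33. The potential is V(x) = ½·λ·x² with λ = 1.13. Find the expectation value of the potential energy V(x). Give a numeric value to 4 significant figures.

⟨V⟩ = ∫ V(x)·|ψ|² dx / ∫|ψ|² dx.
Gaussian moments: ∫x^(2j)·e^(−2αx²) dx = (2j−1)!!/(4α)^j · √(π/(2α)), odd powers integrate to 0; here √(π/(2α)) = 0.68681.
State is unnormalized: ∫|ψ|² dx = 0.68681, and ∫ψ*·V(x)·ψ dx = 0.029133, so ⟨V⟩ = 0.029133 / 0.68681.
⟨V⟩ = 0.042417.

0.04242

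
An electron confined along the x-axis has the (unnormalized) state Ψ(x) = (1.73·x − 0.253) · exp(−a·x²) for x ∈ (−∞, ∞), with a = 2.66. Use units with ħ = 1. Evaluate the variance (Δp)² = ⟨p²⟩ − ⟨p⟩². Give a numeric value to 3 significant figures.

Compute ⟨p⟩ and ⟨p²⟩ separately; (Δp)² = ⟨p²⟩ − ⟨p⟩².
Expand each integrand as polynomial × e^(−2ax²) and use ∫x^(2j)·e^(−2ax²) dx = (2j−1)!!/(4a)^j · √(π/(2a)), odd powers → 0; here √(π/(2a)) = 0.76846. Differentiate with the product rule, d/dx e^(−ax²) = −2ax·e^(−ax²).
Normalization: ∫|Ψ|² dx = 0.26535.
⟨p⟩ = 0.0000 and ⟨p²⟩ = 6.9938.
(Δp)² = 6.9938 − (0.0000)² = 6.9938.

6.99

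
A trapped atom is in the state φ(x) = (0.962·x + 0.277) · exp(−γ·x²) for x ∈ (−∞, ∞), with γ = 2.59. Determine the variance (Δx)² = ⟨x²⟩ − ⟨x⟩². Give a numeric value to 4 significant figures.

Compute ⟨x⟩ and ⟨x²⟩ separately, then (Δx)² = ⟨x²⟩ − ⟨x⟩².
Expand each integrand as polynomial × e^(−2γx²) and use ∫x^(2j)·e^(−2γx²) dx = (2j−1)!!/(4γ)^j · √(π/(2γ)), odd powers → 0; here √(π/(2γ)) = 0.77877.
Normalization: ∫|φ|² dx = 0.12932.
⟨x⟩ = 0.30979 and ⟨x²⟩ = 0.20037.
(Δx)² = 0.20037 − (0.30979)² = 0.10440.

0.1044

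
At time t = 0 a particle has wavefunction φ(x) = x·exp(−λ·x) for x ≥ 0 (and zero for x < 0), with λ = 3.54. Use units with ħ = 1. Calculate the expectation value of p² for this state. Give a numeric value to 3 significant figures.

p² φ = −ħ² d²φ/dx²; ⟨p²⟩ = −ħ² ∫ φ*·φ'' dx / ∫|φ|² dx.
Differentiate x·exp(−λ·x) with the product rule; every integrand then reduces to terms xʲ·e^(−2λx) on [0, ∞), with ∫₀^∞ xʲ·e^(−2λx) dx = j!/(2λ)^(j+1).
State is unnormalized: ∫|φ|² dx = 0.0056355, and ∫φ*·(−ħ² φ'') dx = 0.070621, so ⟨p²⟩ = 0.070621 / 0.0056355.
⟨p²⟩ = 12.532.

12.5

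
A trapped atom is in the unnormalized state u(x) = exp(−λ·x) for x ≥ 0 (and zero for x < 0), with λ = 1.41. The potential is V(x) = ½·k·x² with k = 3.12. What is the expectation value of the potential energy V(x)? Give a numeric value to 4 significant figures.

⟨V⟩ = ∫ V(x)·|u|² dx / ∫|u|² dx.
Every integrand reduces to terms xʲ·e^(−2λx) on [0, ∞); use ∫₀^∞ xʲ·e^(−2λx) dx = j!/(2λ)^(j+1).
State is unnormalized: ∫|u|² dx = 0.35461, and ∫u*·V(x)·u dx = 0.13913, so ⟨V⟩ = 0.13913 / 0.35461.
⟨V⟩ = 0.39233.

0.3923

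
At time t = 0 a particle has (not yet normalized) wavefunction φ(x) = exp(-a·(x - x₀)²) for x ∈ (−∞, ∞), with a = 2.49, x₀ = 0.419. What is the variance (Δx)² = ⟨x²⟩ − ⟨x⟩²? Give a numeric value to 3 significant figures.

Compute ⟨x⟩ and ⟨x²⟩ separately, then (Δx)² = ⟨x²⟩ − ⟨x⟩².
Gaussian moments (u = x − x₀): ∫u^(2j)·e^(−2au²) du = (2j−1)!!/(4a)^j · √(π/(2a)), odd powers integrate to 0; here √(π/(2a)) = 0.79426.
Normalization: ∫|φ|² dx = 0.79426.
⟨x⟩ = 0.41900 and ⟨x²⟩ = 0.27596.
(Δx)² = 0.27596 − (0.41900)² = 0.10040.

0.100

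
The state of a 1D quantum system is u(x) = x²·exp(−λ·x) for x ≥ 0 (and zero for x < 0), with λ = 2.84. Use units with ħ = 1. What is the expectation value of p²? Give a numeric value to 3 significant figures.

p² u = −ħ² d²u/dx²; ⟨p²⟩ = −ħ² ∫ u*·u'' dx / ∫|u|² dx.
Differentiate x²·exp(−λ·x) with the product rule; every integrand then reduces to terms xʲ·e^(−2λx) on [0, ∞), with ∫₀^∞ xʲ·e^(−2λx) dx = j!/(2λ)^(j+1).
State is unnormalized: ∫|u|² dx = 0.0040595, and ∫u*·(−ħ² u'') dx = 0.010914, so ⟨p²⟩ = 0.010914 / 0.0040595.
⟨p²⟩ = 2.6885.

2.69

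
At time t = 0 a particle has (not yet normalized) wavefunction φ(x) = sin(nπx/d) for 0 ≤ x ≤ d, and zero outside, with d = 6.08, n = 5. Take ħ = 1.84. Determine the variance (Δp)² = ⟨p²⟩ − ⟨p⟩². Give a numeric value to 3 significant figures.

22.6

Compute ⟨p⟩ and ⟨p²⟩ separately; (Δp)² = ⟨p²⟩ − ⟨p⟩².
d/dx sin(nπx/d) = (nπ/d)·cos(nπx/d) and d²/dx² sin(nπx/d) = −(nπ/d)²·sin(nπx/d); on 0 ≤ x ≤ d, ∫sin²(nπx/d) dx = d/2 and ∫sin(nπx/d)·cos(nπx/d) dx = 0.
Normalization: ∫|φ|² dx = 3.0400.
⟨p⟩ = 0.0000 and ⟨p²⟩ = 22.598.
(Δp)² = 22.598 − (0.0000)² = 22.598.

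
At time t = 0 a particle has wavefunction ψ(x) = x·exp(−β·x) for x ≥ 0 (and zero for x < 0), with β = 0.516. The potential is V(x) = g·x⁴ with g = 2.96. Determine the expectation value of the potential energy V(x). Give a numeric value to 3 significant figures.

⟨V⟩ = ∫ V(x)·|ψ|² dx / ∫|ψ|² dx.
Every integrand reduces to terms xʲ·e^(−2βx) on [0, ∞); use ∫₀^∞ xʲ·e^(−2βx) dx = j!/(2β)^(j+1).
State is unnormalized: ∫|ψ|² dx = 1.8197, and ∫ψ*·V(x)·ψ dx = 1709.5, so ⟨V⟩ = 1709.5 / 1.8197.
⟨V⟩ = 939.45.

939.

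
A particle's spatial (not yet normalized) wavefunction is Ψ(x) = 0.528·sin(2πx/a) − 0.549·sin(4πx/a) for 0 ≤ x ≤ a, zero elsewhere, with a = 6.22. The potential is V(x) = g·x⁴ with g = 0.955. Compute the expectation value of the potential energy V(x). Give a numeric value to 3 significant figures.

⟨V⟩ = ∫ V(x)·|Ψ|² dx / ∫|Ψ|² dx.
On 0 ≤ x ≤ a (j ≠ l): ∫sin²(jπx/a) dx = a/2, ∫sin(jπx/a)·sin(lπx/a) dx = 0; diagonal moments ∫x·sin²(jπx/a) dx = a²/4, ∫x²·sin²(jπx/a) dx = a³·(1/6 − 1/(4j²π²)); cross terms ∫x·sin(jπx/a)·sin(lπx/a) dx = 0 for j + l even and −4jla²/(π²(j² − l²)²) for j + l odd, ∫x²·sin(jπx/a)·sin(lπx/a) dx = (−1)^(j+l)·4jla³/(π²(j² − l²)²); higher powers the same way via product-to-sum and parts.
State is unnormalized: ∫|Ψ|² dx = 1.8044, and ∫Ψ*·V(x)·Ψ dx = 284.32, so ⟨V⟩ = 284.32 / 1.8044.
⟨V⟩ = 157.57.

158.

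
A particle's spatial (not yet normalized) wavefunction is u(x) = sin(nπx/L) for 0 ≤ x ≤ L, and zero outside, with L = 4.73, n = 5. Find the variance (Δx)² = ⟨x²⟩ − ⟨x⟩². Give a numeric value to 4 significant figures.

Compute ⟨x⟩ and ⟨x²⟩ separately, then (Δx)² = ⟨x²⟩ − ⟨x⟩².
With sin²θ = (1 − cos2θ)/2 on 0 ≤ x ≤ L: ∫sin²(nπx/L) dx = L/2, ∫x·sin²(nπx/L) dx = L²/4, ∫x²·sin²(nπx/L) dx = L³·(1/6 − 1/(4n²π²)); higher powers xᵏ the same way, integrating xᵏ·cos(2nπx/L) by parts.
Normalization: ∫|u|² dx = 2.3650.
⟨x⟩ = 2.3650 and ⟨x²⟩ = 7.4123.
(Δx)² = 7.4123 − (2.3650)² = 1.8191.

1.819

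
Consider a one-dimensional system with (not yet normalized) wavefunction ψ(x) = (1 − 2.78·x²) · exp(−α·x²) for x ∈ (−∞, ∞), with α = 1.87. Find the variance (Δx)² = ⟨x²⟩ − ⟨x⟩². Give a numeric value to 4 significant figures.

0.1677

Compute ⟨x⟩ and ⟨x²⟩ separately, then (Δx)² = ⟨x²⟩ − ⟨x⟩².
Expand each integrand as polynomial × e^(−2αx²) and use ∫x^(2j)·e^(−2αx²) dx = (2j−1)!!/(4α)^j · √(π/(2α)), odd powers → 0; here √(π/(2α)) = 0.91651.
Normalization: ∫|ψ|² dx = 0.61505.
⟨x⟩ = 0.0000 and ⟨x²⟩ = 0.16774.
(Δx)² = 0.16774 − (0.0000)² = 0.16774.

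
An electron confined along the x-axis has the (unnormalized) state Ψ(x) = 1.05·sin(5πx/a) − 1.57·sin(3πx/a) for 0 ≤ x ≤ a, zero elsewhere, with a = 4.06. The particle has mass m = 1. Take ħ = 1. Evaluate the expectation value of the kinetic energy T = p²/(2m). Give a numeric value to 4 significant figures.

T = −(ħ²/2m) d²/dx², so ⟨T⟩ = −(ħ²/2m) ∫ Ψ*·Ψ'' dx / ∫|Ψ|² dx; with m = 1.
d²/dx² sin(jπx/a) = −(jπ/a)²·sin(jπx/a); on 0 ≤ x ≤ a, ∫sin²(jπx/a) dx = a/2 and ∫sin(jπx/a)·sin(lπx/a) dx = 0 for j ≠ l, so only diagonal terms survive in ∫|Ψ|² and ∫Ψ·Ψ″; ∫Ψ·Ψ′ dx = [Ψ²/2] between the walls = 0.
State is unnormalized: ∫|Ψ|² dx = 7.2418, and ∫Ψ*·(−ħ²/2m · Ψ'') dx = 30.233, so ⟨T⟩ = 30.233 / 7.2418.
⟨T⟩ = 4.1747.

4.175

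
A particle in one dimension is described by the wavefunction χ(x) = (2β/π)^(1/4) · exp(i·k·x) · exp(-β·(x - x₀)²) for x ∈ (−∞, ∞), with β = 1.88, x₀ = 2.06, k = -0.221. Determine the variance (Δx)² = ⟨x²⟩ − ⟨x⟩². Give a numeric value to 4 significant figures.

Compute ⟨x⟩ and ⟨x²⟩ separately, then (Δx)² = ⟨x²⟩ − ⟨x⟩².
Gaussian moments (u = x − x₀): ∫u^(2j)·e^(−2βu²) du = (2j−1)!!/(4β)^j · √(π/(2β)), odd powers integrate to 0; here √(π/(2β)) = 0.91407.
⟨x⟩ = 2.0600 and ⟨x²⟩ = 4.3766.
(Δx)² = 4.3766 − (2.0600)² = 0.13298.

0.1330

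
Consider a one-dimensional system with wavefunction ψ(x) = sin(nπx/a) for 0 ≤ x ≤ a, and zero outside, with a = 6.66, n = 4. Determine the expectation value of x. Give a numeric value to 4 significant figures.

3.330

⟨x⟩ = ∫ x·|ψ|² dx / ∫|ψ|² dx (integrals over the domain).
With sin²θ = (1 − cos2θ)/2 on 0 ≤ x ≤ a: ∫sin²(nπx/a) dx = a/2, ∫x·sin²(nπx/a) dx = a²/4, ∫x²·sin²(nπx/a) dx = a³·(1/6 − 1/(4n²π²)); higher powers xᵏ the same way, integrating xᵏ·cos(2nπx/a) by parts.
State is unnormalized: ∫|ψ|² dx = 3.3300, and ∫ψ*·x·ψ dx = 11.089, so ⟨x⟩ = 11.089 / 3.3300.
⟨x⟩ = 3.3300.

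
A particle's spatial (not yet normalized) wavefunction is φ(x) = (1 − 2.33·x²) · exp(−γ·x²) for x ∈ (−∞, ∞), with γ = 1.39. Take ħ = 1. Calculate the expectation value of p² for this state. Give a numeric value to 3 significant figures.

p² φ = −ħ² d²φ/dx²; ⟨p²⟩ = −ħ² ∫ φ*·φ'' dx / ∫|φ|² dx.
Expand each integrand as polynomial × e^(−2γx²) and use ∫x^(2j)·e^(−2γx²) dx = (2j−1)!!/(4γ)^j · √(π/(2γ)), odd powers → 0; here √(π/(2γ)) = 1.0630. Differentiate with the product rule, d/dx e^(−γx²) = −2γx·e^(−γx²).
State is unnormalized: ∫|φ|² dx = 0.73214, and ∫φ*·(−ħ² φ'') dx = 4.5326, so ⟨p²⟩ = 4.5326 / 0.73214.
⟨p²⟩ = 6.1908.

6.19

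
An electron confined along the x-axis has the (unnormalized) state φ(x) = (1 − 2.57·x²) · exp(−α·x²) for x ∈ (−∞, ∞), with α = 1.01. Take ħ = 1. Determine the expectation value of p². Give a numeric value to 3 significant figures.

5.48

p² φ = −ħ² d²φ/dx²; ⟨p²⟩ = −ħ² ∫ φ*·φ'' dx / ∫|φ|² dx.
Expand each integrand as polynomial × e^(−2αx²) and use ∫x^(2j)·e^(−2αx²) dx = (2j−1)!!/(4α)^j · √(π/(2α)), odd powers → 0; here √(π/(2α)) = 1.2471. Differentiate with the product rule, d/dx e^(−αx²) = −2αx·e^(−αx²).
State is unnormalized: ∫|φ|² dx = 1.1744, and ∫φ*·(−ħ² φ'') dx = 6.4301, so ⟨p²⟩ = 6.4301 / 1.1744.
⟨p²⟩ = 5.4750.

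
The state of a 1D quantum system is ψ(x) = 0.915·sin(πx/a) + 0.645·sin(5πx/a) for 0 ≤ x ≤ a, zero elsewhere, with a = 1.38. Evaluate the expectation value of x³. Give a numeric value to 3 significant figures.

⟨x³⟩ = ∫ x³·|ψ|² dx / ∫|ψ|² dx (integrals over the domain).
On 0 ≤ x ≤ a (j ≠ l): ∫sin²(jπx/a) dx = a/2, ∫sin(jπx/a)·sin(lπx/a) dx = 0; diagonal moments ∫x·sin²(jπx/a) dx = a²/4, ∫x²·sin²(jπx/a) dx = a³·(1/6 − 1/(4j²π²)); cross terms ∫x·sin(jπx/a)·sin(lπx/a) dx = 0 for j + l even and −4jla²/(π²(j² − l²)²) for j + l odd, ∫x²·sin(jπx/a)·sin(lπx/a) dx = (−1)^(j+l)·4jla³/(π²(j² − l²)²); higher powers the same way via product-to-sum and parts.
State is unnormalized: ∫|ψ|² dx = 0.86474, and ∫ψ*·x³·ψ dx = 0.47308, so ⟨x³⟩ = 0.47308 / 0.86474.
⟨x³⟩ = 0.54708.

0.547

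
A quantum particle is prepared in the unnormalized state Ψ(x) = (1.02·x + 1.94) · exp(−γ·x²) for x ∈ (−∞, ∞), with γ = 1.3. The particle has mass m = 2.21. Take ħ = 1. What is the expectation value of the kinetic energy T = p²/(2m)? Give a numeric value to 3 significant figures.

T = −(ħ²/2m) d²/dx², so ⟨T⟩ = −(ħ²/2m) ∫ Ψ*·Ψ'' dx / ∫|Ψ|² dx; with m = 2.21.
Expand each integrand as polynomial × e^(−2γx²) and use ∫x^(2j)·e^(−2γx²) dx = (2j−1)!!/(4γ)^j · √(π/(2γ)), odd powers → 0; here √(π/(2γ)) = 1.0992. Differentiate with the product rule, d/dx e^(−γx²) = −2γx·e^(−γx²).
State is unnormalized: ∫|Ψ|² dx = 4.3570, and ∫Ψ*·(−ħ²/2m · Ψ'') dx = 1.4108, so ⟨T⟩ = 1.4108 / 4.3570.
⟨T⟩ = 0.32381.

0.324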